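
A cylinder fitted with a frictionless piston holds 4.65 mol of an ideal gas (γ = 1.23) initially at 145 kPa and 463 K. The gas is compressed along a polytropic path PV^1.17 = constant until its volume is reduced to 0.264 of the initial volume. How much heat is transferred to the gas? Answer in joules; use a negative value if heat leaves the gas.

-6980 J

V₁ = nRT₁/P₁ = 4.65×8.314×463/145 = 123 L.
Polytropic n=1.17: T₂ = T₁(V₁/V₂)^(n−1) = 463×(3.79)^0.17 = 581 K; P₂ = P₁(V₁/V₂)^n = 689 kPa.
W = (P₁V₁−P₂V₂)/(n−1) = (145×123−689×32.6)/0.17 = -26800 J.
ΔU = nCvΔT = 4.65×36.1×(581−463) = 19800 J.
Q = ΔU + W = -6980 J.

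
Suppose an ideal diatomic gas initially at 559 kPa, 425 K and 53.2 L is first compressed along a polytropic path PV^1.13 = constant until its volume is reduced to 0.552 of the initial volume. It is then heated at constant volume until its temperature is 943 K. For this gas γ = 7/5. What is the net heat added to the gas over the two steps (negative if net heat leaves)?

72200 J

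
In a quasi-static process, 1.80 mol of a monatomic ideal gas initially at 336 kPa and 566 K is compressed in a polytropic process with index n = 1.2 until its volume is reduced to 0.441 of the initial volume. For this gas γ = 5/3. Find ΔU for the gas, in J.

2260 J

V₁ = nRT₁/P₁ = 1.80×8.314×566/336 = 25.2 L.
Polytropic n=1.2: T₂ = T₁(V₁/V₂)^(n−1) = 566×(2.27)^0.20 = 667 K; P₂ = P₁(V₁/V₂)^n = 897 kPa.
For an ideal gas ΔU = nCvΔT with Cv = (3/2)R = 12.5 J/(mol·K).
ΔU = 1.80×12.5×(667−566) = 2260 J.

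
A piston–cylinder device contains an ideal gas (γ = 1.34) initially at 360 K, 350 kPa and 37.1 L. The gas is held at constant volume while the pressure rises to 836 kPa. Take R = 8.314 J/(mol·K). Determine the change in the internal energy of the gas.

53000 J

n = P₁V₁/(RT₁) = 350×37.1/(8.314×360) = 4.34 mol.
Isochoric: V stays 37.1 L; P/T = const ⇒ T₂ = 860 K, P₂ = 836 kPa.
For an ideal gas ΔU = nCvΔT with Cv = R/(γ−1) = 24.5 J/(mol·K).
ΔU = 4.34×24.5×(860−360) = 53000 J.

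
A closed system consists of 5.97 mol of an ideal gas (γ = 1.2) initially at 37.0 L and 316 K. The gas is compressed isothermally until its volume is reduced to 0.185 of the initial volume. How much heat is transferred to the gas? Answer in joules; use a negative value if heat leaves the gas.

P₁ = nRT₁/V₁ = 5.97×8.314×316/37.0 = 424 kPa.
Isothermal: T stays 316 K; PV = const ⇒ V₂ = 6.84 L, P₂ = 2290 kPa.
ΔU = 0 (ideal gas, T constant).
W = nRT ln(V₂/V₁) = 5.97×8.314×316×ln(0.185) = -26500 J.
Q = ΔU + W = -26500 J.

-26500 J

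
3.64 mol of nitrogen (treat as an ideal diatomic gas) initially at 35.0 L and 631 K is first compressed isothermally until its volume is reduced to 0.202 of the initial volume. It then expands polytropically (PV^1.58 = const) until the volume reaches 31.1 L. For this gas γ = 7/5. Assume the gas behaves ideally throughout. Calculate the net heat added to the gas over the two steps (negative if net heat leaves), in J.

-39100 J

P₁ = nRT₁/V₁ = 3.64×8.314×631/35.0 = 546 kPa.
Step 1 — Isothermal: T stays 631 K; PV = const ⇒ V₂ = 7.07 L, P₂ = 2700 kPa.
ΔU = 0 (ideal gas, T constant).
W = nRT ln(V₂/V₁) = 3.64×8.314×631×ln(0.202) = -30500 J.
Q = ΔU + W = -30500 J.
State after step 1: P = 2700 kPa, V = 7.07 L, T = 631 K.
Step 2 — Polytropic n=1.58: T₂ = T₁(V₁/V₂)^(n−1) = 631×(0.227)^0.58 = 267 K; P₂ = P₁(V₁/V₂)^n = 260 kPa.
W = (P₁V₁−P₂V₂)/(n−1) = (2700×7.07−260×31.1)/0.58 = 19000 J.
ΔU = nCvΔT = 3.64×20.8×(267−631) = -27500 J.
Q = ΔU + W = -8540 J.
Net over both steps: W = -11600 J, Q = -39100 J, ΔU = -27500 J.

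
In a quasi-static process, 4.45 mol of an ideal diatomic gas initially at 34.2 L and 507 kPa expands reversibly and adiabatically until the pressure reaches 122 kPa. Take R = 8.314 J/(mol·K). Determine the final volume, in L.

T₁ = P₁V₁/(nR) = 507×34.2/(4.45×8.314) = 469 K.
Adiabatic: T₂/T₁ = (P₂/P₁)^((γ−1)/γ) ⇒ T₂ = 469×(0.241)^0.286 = 312 K; V₂ = 94.6 L.

94.6 L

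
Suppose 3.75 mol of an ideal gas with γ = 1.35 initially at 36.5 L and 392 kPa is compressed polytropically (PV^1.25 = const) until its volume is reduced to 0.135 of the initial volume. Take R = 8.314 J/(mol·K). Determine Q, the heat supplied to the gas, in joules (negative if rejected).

T₁ = P₁V₁/(nR) = 392×36.5/(3.75×8.314) = 459 K.
Polytropic n=1.25: T₂ = T₁(V₁/V₂)^(n−1) = 459×(7.41)^0.25 = 757 K; P₂ = P₁(V₁/V₂)^n = 4790 kPa.
W = (P₁V₁−P₂V₂)/(n−1) = (392×36.5−4790×4.93)/0.25 = -37200 J.
ΔU = nCvΔT = 3.75×23.8×(757−459) = 26600 J.
Q = ΔU + W = -10600 J.

-10600 J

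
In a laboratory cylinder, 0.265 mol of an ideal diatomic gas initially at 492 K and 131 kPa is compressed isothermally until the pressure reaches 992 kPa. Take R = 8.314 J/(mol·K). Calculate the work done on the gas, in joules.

2190 J

V₁ = nRT₁/P₁ = 0.265×8.314×492/131 = 8.27 L.
Isothermal: T stays 492 K; PV = const ⇒ V₂ = 1.09 L, P₂ = 992 kPa.
W = nRT ln(V₂/V₁) = 0.265×8.314×492×ln(0.132) = -2190 J.
Work done on the gas = −W_by = 2190 J.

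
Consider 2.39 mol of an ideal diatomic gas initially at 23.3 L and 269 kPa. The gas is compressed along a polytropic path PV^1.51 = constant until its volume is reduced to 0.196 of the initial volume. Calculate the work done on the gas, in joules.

T₁ = P₁V₁/(nR) = 269×23.3/(2.39×8.314) = 315 K.
Polytropic n=1.51: T₂ = T₁(V₁/V₂)^(n−1) = 315×(5.10)^0.51 = 724 K; P₂ = P₁(V₁/V₂)^n = 3150 kPa.
W = (P₁V₁−P₂V₂)/(n−1) = (269×23.3−3150×4.57)/0.51 = -15900 J.
Work done on the gas = −W_by = 15900 J.

15900 J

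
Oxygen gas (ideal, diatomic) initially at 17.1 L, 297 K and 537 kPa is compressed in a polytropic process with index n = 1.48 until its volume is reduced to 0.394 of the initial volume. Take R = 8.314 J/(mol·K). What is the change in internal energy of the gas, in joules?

n = P₁V₁/(RT₁) = 537×17.1/(8.314×297) = 3.72 mol.
Polytropic n=1.48: T₂ = T₁(V₁/V₂)^(n−1) = 297×(2.54)^0.48 = 464 K; P₂ = P₁(V₁/V₂)^n = 2130 kPa.
For an ideal gas ΔU = nCvΔT with Cv = (5/2)R = 20.8 J/(mol·K).
ΔU = 3.72×20.8×(464−297) = 12900 J.

12900 J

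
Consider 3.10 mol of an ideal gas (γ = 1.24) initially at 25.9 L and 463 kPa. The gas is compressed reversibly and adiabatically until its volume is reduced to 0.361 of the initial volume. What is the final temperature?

594 K

T₁ = P₁V₁/(nR) = 463×25.9/(3.10×8.314) = 465 K.
Adiabatic: TV^(γ−1) = const ⇒ T₂ = 465×(2.77)^0.240 = 594 K; PV^γ = const ⇒ P₂ = 1640 kPa.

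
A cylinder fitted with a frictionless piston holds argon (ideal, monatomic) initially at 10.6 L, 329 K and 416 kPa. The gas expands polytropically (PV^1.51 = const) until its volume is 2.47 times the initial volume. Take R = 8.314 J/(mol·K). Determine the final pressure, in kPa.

106 kPa

Polytropic n=1.51: T₂ = T₁(V₁/V₂)^(n−1) = 329×(0.405)^0.51 = 207 K; P₂ = P₁(V₁/V₂)^n = 106 kPa.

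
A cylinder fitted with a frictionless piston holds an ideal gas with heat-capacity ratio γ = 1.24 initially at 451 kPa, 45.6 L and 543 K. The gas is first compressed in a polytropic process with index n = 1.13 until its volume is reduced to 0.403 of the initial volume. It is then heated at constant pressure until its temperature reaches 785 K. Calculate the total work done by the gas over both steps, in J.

n = P₁V₁/(RT₁) = 451×45.6/(8.314×543) = 4.56 mol.
Step 1 — Polytropic n=1.13: T₂ = T₁(V₁/V₂)^(n−1) = 543×(2.48)^0.13 = 611 K; P₂ = P₁(V₁/V₂)^n = 1260 kPa.
W = (P₁V₁−P₂V₂)/(n−1) = (451×45.6−1260×18.4)/0.13 = -19800 J.
ΔU = nCvΔT = 4.56×34.6×(611−543) = 10700 J.
Q = ΔU + W = -9090 J.
State after step 1: P = 1260 kPa, V = 18.4 L, T = 611 K.
Step 2 — Isobaric: P stays 1260 kPa; V/T = const ⇒ T₂ = 785 K, V₂ = 23.6 L.
W = PΔV = 1260×(23.6−18.4) kPa·L = 6590 J.
ΔU = nCvΔT = 4.56×34.6×(785−611) = 27400 J.
Q = ΔU + W = nCpΔT = 34000 J.
Net over both steps: W = -13300 J, Q = 24900 J, ΔU = 38200 J.

-13300 J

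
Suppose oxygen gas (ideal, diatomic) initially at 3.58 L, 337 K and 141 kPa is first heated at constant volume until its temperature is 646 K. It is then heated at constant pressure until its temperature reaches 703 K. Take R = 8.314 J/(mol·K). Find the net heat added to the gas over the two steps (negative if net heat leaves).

n = P₁V₁/(RT₁) = 141×3.58/(8.314×337) = 0.180 mol.
Step 1 — Isochoric: V stays 3.58 L; P/T = const ⇒ T₂ = 646 K, P₂ = 270 kPa.
W = 0 (no volume change).
ΔU = nCvΔT = 0.180×20.8×(646−337) = 1160 J.
Q = ΔU = 1160 J.
State after step 1: P = 270 kPa, V = 3.58 L, T = 646 K.
Step 2 — Isobaric: P stays 270 kPa; V/T = const ⇒ T₂ = 703 K, V₂ = 3.90 L.
W = PΔV = 270×(3.90−3.58) kPa·L = 85.4 J.
ΔU = nCvΔT = 0.180×20.8×(703−646) = 213 J.
Q = ΔU + W = nCpΔT = 299 J.
Net over both steps: W = 85.4 J, Q = 1460 J, ΔU = 1370 J.

1460 J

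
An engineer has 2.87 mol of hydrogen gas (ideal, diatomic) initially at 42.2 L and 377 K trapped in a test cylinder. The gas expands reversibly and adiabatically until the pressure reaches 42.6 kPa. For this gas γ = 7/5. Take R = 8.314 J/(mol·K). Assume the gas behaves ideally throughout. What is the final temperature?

238 K

P₁ = nRT₁/V₁ = 2.87×8.314×377/42.2 = 213 kPa.
Adiabatic: T₂/T₁ = (P₂/P₁)^((γ−1)/γ) ⇒ T₂ = 377×(0.200)^0.286 = 238 K; V₂ = 133 L.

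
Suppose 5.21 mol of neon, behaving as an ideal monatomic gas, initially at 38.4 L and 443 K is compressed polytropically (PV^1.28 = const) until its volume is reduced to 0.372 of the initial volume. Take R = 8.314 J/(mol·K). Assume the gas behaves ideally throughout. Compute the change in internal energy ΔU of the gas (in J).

9180 J

P₁ = nRT₁/V₁ = 5.21×8.314×443/38.4 = 500 kPa.
Polytropic n=1.28: T₂ = T₁(V₁/V₂)^(n−1) = 443×(2.69)^0.28 = 584 K; P₂ = P₁(V₁/V₂)^n = 1770 kPa.
For an ideal gas ΔU = nCvΔT with Cv = (3/2)R = 12.5 J/(mol·K).
ΔU = 5.21×12.5×(584−443) = 9180 J.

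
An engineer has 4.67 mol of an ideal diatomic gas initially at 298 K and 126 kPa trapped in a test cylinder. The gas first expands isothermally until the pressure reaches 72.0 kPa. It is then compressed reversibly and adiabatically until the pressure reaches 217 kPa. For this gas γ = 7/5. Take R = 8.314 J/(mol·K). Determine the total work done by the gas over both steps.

V₁ = nRT₁/P₁ = 4.67×8.314×298/126 = 91.8 L.
Step 1 — Isothermal: T stays 298 K; PV = const ⇒ V₂ = 161 L, P₂ = 72.0 kPa.
ΔU = 0 (ideal gas, T constant).
W = nRT ln(V₂/V₁) = 4.67×8.314×298×ln(1.75) = 6470 J.
Q = ΔU + W = 6470 J.
State after step 1: P = 72.0 kPa, V = 161 L, T = 298 K.
Step 2 — Adiabatic: T₂/T₁ = (P₂/P₁)^((γ−1)/γ) ⇒ T₂ = 298×(3.01)^0.286 = 408 K; V₂ = 73.1 L.
ΔU = nCvΔT = 4.67×20.8×(408−298) = 10700 J.
Q = 0 for an adiabatic process, so W = −ΔU = -10700 J.
Net over both steps: W = -4240 J, Q = 6470 J, ΔU = 10700 J.

-4240 J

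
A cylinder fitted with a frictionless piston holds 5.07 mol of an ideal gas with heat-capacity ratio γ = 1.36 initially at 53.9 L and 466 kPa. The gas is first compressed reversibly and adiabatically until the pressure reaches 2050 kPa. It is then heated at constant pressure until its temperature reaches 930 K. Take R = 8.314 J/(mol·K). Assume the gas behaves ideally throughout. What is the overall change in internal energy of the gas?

39100 J

T₁ = P₁V₁/(nR) = 466×53.9/(5.07×8.314) = 596 K.
Step 1 — Adiabatic: T₂/T₁ = (P₂/P₁)^((γ−1)/γ) ⇒ T₂ = 596×(4.40)^0.265 = 882 K; V₂ = 18.1 L.
ΔU = nCvΔT = 5.07×23.1×(882−596) = 33500 J.
Q = 0 for an adiabatic process, so W = −ΔU = -33500 J.
State after step 1: P = 2050 kPa, V = 18.1 L, T = 882 K.
Step 2 — Isobaric: P stays 2050 kPa; V/T = const ⇒ T₂ = 930 K, V₂ = 19.1 L.
W = PΔV = 2050×(19.1−18.1) kPa·L = 2020 J.
ΔU = nCvΔT = 5.07×23.1×(930−882) = 5620 J.
Q = ΔU + W = nCpΔT = 7650 J.
Net over both steps: W = -31500 J, Q = 7650 J, ΔU = 39100 J.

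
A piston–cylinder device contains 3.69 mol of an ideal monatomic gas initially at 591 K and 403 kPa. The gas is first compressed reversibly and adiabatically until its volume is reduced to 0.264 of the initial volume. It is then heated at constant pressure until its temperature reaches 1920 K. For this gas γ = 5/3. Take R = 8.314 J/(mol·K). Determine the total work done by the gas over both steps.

V₁ = nRT₁/P₁ = 3.69×8.314×591/403 = 45.0 L.
Step 1 — Adiabatic: TV^(γ−1) = const ⇒ T₂ = 591×(3.79)^0.667 = 1440 K; PV^γ = const ⇒ P₂ = 3710 kPa.
ΔU = nCvΔT = 3.69×12.5×(1440−591) = 38900 J.
Q = 0 for an adiabatic process, so W = −ΔU = -38900 J.
State after step 1: P = 3710 kPa, V = 11.9 L, T = 1440 K.
Step 2 — Isobaric: P stays 3710 kPa; V/T = const ⇒ T₂ = 1920 K, V₂ = 15.9 L.
W = PΔV = 3710×(15.9−11.9) kPa·L = 14800 J.
ΔU = nCvΔT = 3.69×12.5×(1920−1440) = 22300 J.
Q = ΔU + W = nCpΔT = 37100 J.
Net over both steps: W = -24000 J, Q = 37100 J, ΔU = 61200 J.

-24000 J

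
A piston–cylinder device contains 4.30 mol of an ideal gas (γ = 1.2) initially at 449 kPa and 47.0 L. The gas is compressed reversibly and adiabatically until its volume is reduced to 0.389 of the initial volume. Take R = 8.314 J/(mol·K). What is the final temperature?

713 K

T₁ = P₁V₁/(nR) = 449×47.0/(4.30×8.314) = 590 K.
Adiabatic: TV^(γ−1) = const ⇒ T₂ = 590×(2.57)^0.200 = 713 K; PV^γ = const ⇒ P₂ = 1390 kPa.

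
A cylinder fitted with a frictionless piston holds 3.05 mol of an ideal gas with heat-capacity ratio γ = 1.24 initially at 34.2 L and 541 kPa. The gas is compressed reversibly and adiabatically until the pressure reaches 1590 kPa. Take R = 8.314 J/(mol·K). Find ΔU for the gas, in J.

T₁ = P₁V₁/(nR) = 541×34.2/(3.05×8.314) = 730 K.
Adiabatic: T₂/T₁ = (P₂/P₁)^((γ−1)/γ) ⇒ T₂ = 730×(2.94)^0.194 = 899 K; V₂ = 14.3 L.
For an ideal gas ΔU = nCvΔT with Cv = R/(γ−1) = 34.6 J/(mol·K).
ΔU = 3.05×34.6×(899−730) = 17900 J.

17900 J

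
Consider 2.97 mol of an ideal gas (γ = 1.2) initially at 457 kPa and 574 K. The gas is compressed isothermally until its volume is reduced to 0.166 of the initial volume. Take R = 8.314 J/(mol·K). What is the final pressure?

2750 kPa

V₁ = nRT₁/P₁ = 2.97×8.314×574/457 = 31.0 L.
Isothermal: T stays 574 K; PV = const ⇒ V₂ = 5.15 L, P₂ = 2750 kPa.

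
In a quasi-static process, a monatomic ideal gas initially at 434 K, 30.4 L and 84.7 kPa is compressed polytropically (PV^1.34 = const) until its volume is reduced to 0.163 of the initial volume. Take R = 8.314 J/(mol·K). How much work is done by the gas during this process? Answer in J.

-6460 J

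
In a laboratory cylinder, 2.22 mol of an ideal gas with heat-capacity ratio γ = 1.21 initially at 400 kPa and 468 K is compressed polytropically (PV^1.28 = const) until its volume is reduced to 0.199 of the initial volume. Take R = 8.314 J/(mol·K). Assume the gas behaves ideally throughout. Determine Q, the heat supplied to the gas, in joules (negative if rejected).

V₁ = nRT₁/P₁ = 2.22×8.314×468/400 = 21.6 L.
Polytropic n=1.28: T₂ = T₁(V₁/V₂)^(n−1) = 468×(5.03)^0.28 = 735 K; P₂ = P₁(V₁/V₂)^n = 3160 kPa.
W = (P₁V₁−P₂V₂)/(n−1) = (400×21.6−3160×4.30)/0.28 = -17600 J.
ΔU = nCvΔT = 2.22×39.6×(735−468) = 23500 J.
Q = ΔU + W = 5880 J.

5880 J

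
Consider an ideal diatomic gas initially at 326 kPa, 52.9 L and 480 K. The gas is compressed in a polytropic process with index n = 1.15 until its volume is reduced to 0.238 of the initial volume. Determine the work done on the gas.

27600 J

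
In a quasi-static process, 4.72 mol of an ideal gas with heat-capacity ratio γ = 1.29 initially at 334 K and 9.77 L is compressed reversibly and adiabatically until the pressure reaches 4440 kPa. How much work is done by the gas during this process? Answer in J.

-14000 J

P₁ = nRT₁/V₁ = 4.72×8.314×334/9.77 = 1340 kPa.
Adiabatic: T₂/T₁ = (P₂/P₁)^((γ−1)/γ) ⇒ T₂ = 334×(3.31)^0.225 = 437 K; V₂ = 3.86 L.
ΔU = nCvΔT = 4.72×28.7×(437−334) = 14000 J.
Q = 0 for an adiabatic process, so W = −ΔU = -14000 J.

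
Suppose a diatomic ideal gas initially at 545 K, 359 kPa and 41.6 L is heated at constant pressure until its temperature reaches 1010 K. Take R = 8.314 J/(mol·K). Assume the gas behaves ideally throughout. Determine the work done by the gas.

12700 J

n = P₁V₁/(RT₁) = 359×41.6/(8.314×545) = 3.30 mol.
Isobaric: P stays 359 kPa; V/T = const ⇒ T₂ = 1010 K, V₂ = 77.1 L.
W = PΔV = 359×(77.1−41.6) kPa·L = 12700 J.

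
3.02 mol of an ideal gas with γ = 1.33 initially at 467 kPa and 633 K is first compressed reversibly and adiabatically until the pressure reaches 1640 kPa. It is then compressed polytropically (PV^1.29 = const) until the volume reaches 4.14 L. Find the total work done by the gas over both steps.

-47600 J

V₁ = nRT₁/P₁ = 3.02×8.314×633/467 = 34.0 L.
Step 1 — Adiabatic: T₂/T₁ = (P₂/P₁)^((γ−1)/γ) ⇒ T₂ = 633×(3.51)^0.248 = 864 K; V₂ = 13.2 L.
ΔU = nCvΔT = 3.02×25.2×(864−633) = 17600 J.
Q = 0 for an adiabatic process, so W = −ΔU = -17600 J.
State after step 1: P = 1640 kPa, V = 13.2 L, T = 864 K.
Step 2 — Polytropic n=1.29: T₂ = T₁(V₁/V₂)^(n−1) = 864×(3.20)^0.29 = 1210 K; P₂ = P₁(V₁/V₂)^n = 7340 kPa.
W = (P₁V₁−P₂V₂)/(n−1) = (1640×13.2−7340×4.14)/0.29 = -30000 J.
ΔU = nCvΔT = 3.02×25.2×(1210−864) = 26400 J.
Q = ΔU + W = -3640 J.
Net over both steps: W = -47600 J, Q = -3640 J, ΔU = 44000 J.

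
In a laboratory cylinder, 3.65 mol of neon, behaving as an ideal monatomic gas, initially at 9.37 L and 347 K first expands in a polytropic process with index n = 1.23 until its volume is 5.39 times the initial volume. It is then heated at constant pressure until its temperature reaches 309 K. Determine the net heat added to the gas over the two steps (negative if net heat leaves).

P₁ = nRT₁/V₁ = 3.65×8.314×347/9.37 = 1120 kPa.
Step 1 — Polytropic n=1.23: T₂ = T₁(V₁/V₂)^(n−1) = 347×(0.186)^0.23 = 236 K; P₂ = P₁(V₁/V₂)^n = 142 kPa.
W = (P₁V₁−P₂V₂)/(n−1) = (1120×9.37−142×50.5)/0.23 = 14700 J.
ΔU = nCvΔT = 3.65×12.5×(236−347) = -5070 J.
Q = ΔU + W = 9630 J.
State after step 1: P = 142 kPa, V = 50.5 L, T = 236 K.
Step 2 — Isobaric: P stays 142 kPa; V/T = const ⇒ T₂ = 309 K, V₂ = 66.3 L.
W = PΔV = 142×(66.3−50.5) kPa·L = 2230 J.
ΔU = nCvΔT = 3.65×12.5×(309−236) = 3340 J.
Q = ΔU + W = nCpΔT = 5570 J.
Net over both steps: W = 16900 J, Q = 15200 J, ΔU = -1730 J.

15200 J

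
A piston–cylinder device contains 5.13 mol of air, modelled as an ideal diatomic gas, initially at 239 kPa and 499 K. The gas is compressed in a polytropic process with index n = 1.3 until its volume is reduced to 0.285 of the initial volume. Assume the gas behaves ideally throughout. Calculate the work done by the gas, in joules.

V₁ = nRT₁/P₁ = 5.13×8.314×499/239 = 89.0 L.
Polytropic n=1.3: T₂ = T₁(V₁/V₂)^(n−1) = 499×(3.51)^0.30 = 727 K; P₂ = P₁(V₁/V₂)^n = 1220 kPa.
W = (P₁V₁−P₂V₂)/(n−1) = (239×89.0−1220×25.4)/0.30 = -32400 J.

-32400 J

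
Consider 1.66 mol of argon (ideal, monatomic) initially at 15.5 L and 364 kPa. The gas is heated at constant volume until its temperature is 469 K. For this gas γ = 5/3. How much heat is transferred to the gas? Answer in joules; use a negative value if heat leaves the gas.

T₁ = P₁V₁/(nR) = 364×15.5/(1.66×8.314) = 409 K.
Isochoric: V stays 15.5 L; P/T = const ⇒ T₂ = 469 K, P₂ = 418 kPa.
W = 0 (no volume change).
ΔU = nCvΔT = 1.66×12.5×(469−409) = 1250 J.
Q = ΔU = 1250 J.

1250 J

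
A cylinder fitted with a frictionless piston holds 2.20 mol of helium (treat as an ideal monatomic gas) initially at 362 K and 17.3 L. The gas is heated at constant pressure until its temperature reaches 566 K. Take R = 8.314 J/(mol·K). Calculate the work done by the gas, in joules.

P₁ = nRT₁/V₁ = 2.20×8.314×362/17.3 = 383 kPa.
Isobaric: P stays 383 kPa; V/T = const ⇒ T₂ = 566 K, V₂ = 27.0 L.
W = PΔV = 383×(27.0−17.3) kPa·L = 3730 J.

3730 J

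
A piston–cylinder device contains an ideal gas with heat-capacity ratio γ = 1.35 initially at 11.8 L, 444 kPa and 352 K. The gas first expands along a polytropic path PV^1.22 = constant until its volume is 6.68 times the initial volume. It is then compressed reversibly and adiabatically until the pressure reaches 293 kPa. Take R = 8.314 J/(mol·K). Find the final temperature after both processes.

379 K

n = P₁V₁/(RT₁) = 444×11.8/(8.314×352) = 1.79 mol.
Step 1 — Polytropic n=1.22: T₂ = T₁(V₁/V₂)^(n−1) = 352×(0.150)^0.22 = 232 K; P₂ = P₁(V₁/V₂)^n = 43.8 kPa.
W = (P₁V₁−P₂V₂)/(n−1) = (444×11.8−43.8×78.8)/0.22 = 8130 J.
ΔU = nCvΔT = 1.79×23.8×(232−352) = -5110 J.
Q = ΔU + W = 3020 J.
State after step 1: P = 43.8 kPa, V = 78.8 L, T = 232 K.
Step 2 — Adiabatic: T₂/T₁ = (P₂/P₁)^((γ−1)/γ) ⇒ T₂ = 232×(6.69)^0.259 = 379 K; V₂ = 19.3 L.
ΔU = nCvΔT = 1.79×23.8×(379−232) = 6280 J.
Q = 0 for an adiabatic process, so W = −ΔU = -6280 J.
Net over both steps: W = 1850 J, Q = 3020 J, ΔU = 1170 J.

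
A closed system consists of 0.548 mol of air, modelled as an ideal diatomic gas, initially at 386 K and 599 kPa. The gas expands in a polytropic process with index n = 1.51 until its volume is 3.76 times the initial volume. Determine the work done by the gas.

1690 J

V₁ = nRT₁/P₁ = 0.548×8.314×386/599 = 2.94 L.
Polytropic n=1.51: T₂ = T₁(V₁/V₂)^(n−1) = 386×(0.266)^0.51 = 196 K; P₂ = P₁(V₁/V₂)^n = 81.1 kPa.
W = (P₁V₁−P₂V₂)/(n−1) = (599×2.94−81.1×11.0)/0.51 = 1690 J.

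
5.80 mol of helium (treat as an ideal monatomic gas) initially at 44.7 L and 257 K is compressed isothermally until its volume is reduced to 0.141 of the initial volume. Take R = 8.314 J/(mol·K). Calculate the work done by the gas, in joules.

-24300 J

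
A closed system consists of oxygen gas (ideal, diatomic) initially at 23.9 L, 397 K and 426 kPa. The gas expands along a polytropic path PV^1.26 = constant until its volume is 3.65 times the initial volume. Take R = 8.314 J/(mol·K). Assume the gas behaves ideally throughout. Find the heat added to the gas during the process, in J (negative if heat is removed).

n = P₁V₁/(RT₁) = 426×23.9/(8.314×397) = 3.08 mol.
Polytropic n=1.26: T₂ = T₁(V₁/V₂)^(n−1) = 397×(0.274)^0.26 = 284 K; P₂ = P₁(V₁/V₂)^n = 83.4 kPa.
W = (P₁V₁−P₂V₂)/(n−1) = (426×23.9−83.4×87.2)/0.26 = 11200 J.
ΔU = nCvΔT = 3.08×20.8×(284−397) = -7280 J.
Q = ΔU + W = 3920 J.

3920 J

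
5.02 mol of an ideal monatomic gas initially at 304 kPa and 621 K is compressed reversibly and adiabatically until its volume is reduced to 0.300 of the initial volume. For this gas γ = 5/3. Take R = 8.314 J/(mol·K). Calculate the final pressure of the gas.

V₁ = nRT₁/P₁ = 5.02×8.314×621/304 = 85.3 L.
Adiabatic: TV^(γ−1) = const ⇒ T₂ = 621×(3.33)^0.667 = 1390 K; PV^γ = const ⇒ P₂ = 2260 kPa.

2260 kPa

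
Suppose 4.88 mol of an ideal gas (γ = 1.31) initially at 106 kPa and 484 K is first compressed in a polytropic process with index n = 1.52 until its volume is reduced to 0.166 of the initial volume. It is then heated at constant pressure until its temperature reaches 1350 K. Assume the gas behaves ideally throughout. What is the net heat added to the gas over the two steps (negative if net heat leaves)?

59800 J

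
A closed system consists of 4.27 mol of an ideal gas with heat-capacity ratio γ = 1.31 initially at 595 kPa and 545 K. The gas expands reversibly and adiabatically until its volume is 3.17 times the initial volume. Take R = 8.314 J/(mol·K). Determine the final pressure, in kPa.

V₁ = nRT₁/P₁ = 4.27×8.314×545/595 = 32.5 L.
Adiabatic: TV^(γ−1) = const ⇒ T₂ = 545×(0.315)^0.310 = 381 K; PV^γ = const ⇒ P₂ = 131 kPa.

131 kPa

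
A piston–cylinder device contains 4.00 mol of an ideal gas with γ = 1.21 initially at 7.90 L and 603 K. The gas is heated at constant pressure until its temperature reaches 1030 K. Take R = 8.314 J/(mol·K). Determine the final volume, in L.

13.5 L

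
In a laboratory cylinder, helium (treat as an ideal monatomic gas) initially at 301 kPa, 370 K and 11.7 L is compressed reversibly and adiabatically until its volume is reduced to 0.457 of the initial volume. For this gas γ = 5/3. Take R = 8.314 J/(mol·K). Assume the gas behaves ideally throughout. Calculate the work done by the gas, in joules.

-3620 J

n = P₁V₁/(RT₁) = 301×11.7/(8.314×370) = 1.14 mol.
Adiabatic: TV^(γ−1) = const ⇒ T₂ = 370×(2.19)^0.667 = 624 K; PV^γ = const ⇒ P₂ = 1110 kPa.
ΔU = nCvΔT = 1.14×12.5×(624−370) = 3620 J.
Q = 0 for an adiabatic process, so W = −ΔU = -3620 J.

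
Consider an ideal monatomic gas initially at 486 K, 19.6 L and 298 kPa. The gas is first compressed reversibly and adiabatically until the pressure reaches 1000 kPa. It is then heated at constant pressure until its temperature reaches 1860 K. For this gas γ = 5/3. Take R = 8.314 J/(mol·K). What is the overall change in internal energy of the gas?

24800 J

n = P₁V₁/(RT₁) = 298×19.6/(8.314×486) = 1.45 mol.
Step 1 — Adiabatic: T₂/T₁ = (P₂/P₁)^((γ−1)/γ) ⇒ T₂ = 486×(3.36)^0.400 = 789 K; V₂ = 9.48 L.
ΔU = nCvΔT = 1.45×12.5×(789−486) = 5460 J.
Q = 0 for an adiabatic process, so W = −ΔU = -5460 J.
State after step 1: P = 1000 kPa, V = 9.48 L, T = 789 K.
Step 2 — Isobaric: P stays 1000 kPa; V/T = const ⇒ T₂ = 1860 K, V₂ = 22.4 L.
W = PΔV = 1000×(22.4−9.48) kPa·L = 12900 J.
ΔU = nCvΔT = 1.45×12.5×(1860−789) = 19300 J.
Q = ΔU + W = nCpΔT = 32200 J.
Net over both steps: W = 7420 J, Q = 32200 J, ΔU = 24800 J.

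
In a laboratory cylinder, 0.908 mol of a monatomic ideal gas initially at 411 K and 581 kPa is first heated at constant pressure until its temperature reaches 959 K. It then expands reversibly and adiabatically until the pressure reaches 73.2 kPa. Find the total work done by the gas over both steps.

V₁ = nRT₁/P₁ = 0.908×8.314×411/581 = 5.34 L.
Step 1 — Isobaric: P stays 581 kPa; V/T = const ⇒ T₂ = 959 K, V₂ = 12.5 L.
W = PΔV = 581×(12.5−5.34) kPa·L = 4140 J.
ΔU = nCvΔT = 0.908×12.5×(959−411) = 6210 J.
Q = ΔU + W = nCpΔT = 10300 J.
State after step 1: P = 581 kPa, V = 12.5 L, T = 959 K.
Step 2 — Adiabatic: T₂/T₁ = (P₂/P₁)^((γ−1)/γ) ⇒ T₂ = 959×(0.126)^0.400 = 419 K; V₂ = 43.2 L.
ΔU = nCvΔT = 0.908×12.5×(419−959) = -6120 J.
Q = 0 for an adiabatic process, so W = −ΔU = 6120 J.
Net over both steps: W = 10300 J, Q = 10300 J, ΔU = 87.7 J.

10300 J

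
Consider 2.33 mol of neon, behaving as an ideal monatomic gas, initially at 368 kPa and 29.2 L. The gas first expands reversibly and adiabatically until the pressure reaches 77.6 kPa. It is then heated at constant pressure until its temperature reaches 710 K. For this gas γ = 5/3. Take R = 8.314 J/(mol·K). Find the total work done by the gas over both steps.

T₁ = P₁V₁/(nR) = 368×29.2/(2.33×8.314) = 555 K.
Step 1 — Adiabatic: T₂/T₁ = (P₂/P₁)^((γ−1)/γ) ⇒ T₂ = 555×(0.211)^0.400 = 298 K; V₂ = 74.3 L.
ΔU = nCvΔT = 2.33×12.5×(298−555) = -7470 J.
Q = 0 for an adiabatic process, so W = −ΔU = 7470 J.
State after step 1: P = 77.6 kPa, V = 74.3 L, T = 298 K.
Step 2 — Isobaric: P stays 77.6 kPa; V/T = const ⇒ T₂ = 710 K, V₂ = 177 L.
W = PΔV = 77.6×(177−74.3) kPa·L = 7990 J.
ΔU = nCvΔT = 2.33×12.5×(710−298) = 12000 J.
Q = ΔU + W = nCpΔT = 20000 J.
Net over both steps: W = 15500 J, Q = 20000 J, ΔU = 4510 J.

15500 J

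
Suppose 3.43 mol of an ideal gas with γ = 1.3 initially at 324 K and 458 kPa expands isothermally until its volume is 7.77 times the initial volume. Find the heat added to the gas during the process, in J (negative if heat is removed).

18900 J

V₁ = nRT₁/P₁ = 3.43×8.314×324/458 = 20.2 L.
Isothermal: T stays 324 K; PV = const ⇒ V₂ = 157 L, P₂ = 58.9 kPa.
ΔU = 0 (ideal gas, T constant).
W = nRT ln(V₂/V₁) = 3.43×8.314×324×ln(7.77) = 18900 J.
Q = ΔU + W = 18900 J.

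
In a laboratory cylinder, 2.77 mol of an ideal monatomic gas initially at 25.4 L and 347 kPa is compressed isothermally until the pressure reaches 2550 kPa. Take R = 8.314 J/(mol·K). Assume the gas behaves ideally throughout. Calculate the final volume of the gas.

3.46 L

T₁ = P₁V₁/(nR) = 347×25.4/(2.77×8.314) = 383 K.
Isothermal: T stays 383 K; PV = const ⇒ V₂ = 3.46 L, P₂ = 2550 kPa.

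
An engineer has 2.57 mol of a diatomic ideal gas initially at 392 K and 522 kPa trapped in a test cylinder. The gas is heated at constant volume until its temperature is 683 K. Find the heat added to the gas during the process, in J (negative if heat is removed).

V₁ = nRT₁/P₁ = 2.57×8.314×392/522 = 16.0 L.
Isochoric: V stays 16.0 L; P/T = const ⇒ T₂ = 683 K, P₂ = 910 kPa.
W = 0 (no volume change).
ΔU = nCvΔT = 2.57×20.8×(683−392) = 15500 J.
Q = ΔU = 15500 J.

15500 J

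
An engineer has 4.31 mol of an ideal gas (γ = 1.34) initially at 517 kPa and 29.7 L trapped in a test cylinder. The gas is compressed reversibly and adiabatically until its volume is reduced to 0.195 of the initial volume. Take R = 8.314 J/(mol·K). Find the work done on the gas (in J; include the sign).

T₁ = P₁V₁/(nR) = 517×29.7/(4.31×8.314) = 429 K.
Adiabatic: TV^(γ−1) = const ⇒ T₂ = 429×(5.13)^0.340 = 747 K; PV^γ = const ⇒ P₂ = 4620 kPa.
ΔU = nCvΔT = 4.31×24.5×(747−429) = 33600 J.
Q = 0 for an adiabatic process, so W = −ΔU = -33600 J.
Work done on the gas = −W_by = 33600 J.

33600 J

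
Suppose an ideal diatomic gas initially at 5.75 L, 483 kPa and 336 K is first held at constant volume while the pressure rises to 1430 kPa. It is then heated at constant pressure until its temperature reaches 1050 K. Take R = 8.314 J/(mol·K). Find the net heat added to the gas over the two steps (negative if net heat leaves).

15200 J

n = P₁V₁/(RT₁) = 483×5.75/(8.314×336) = 0.994 mol.
Step 1 — Isochoric: V stays 5.75 L; P/T = const ⇒ T₂ = 995 K, P₂ = 1430 kPa.
W = 0 (no volume change).
ΔU = nCvΔT = 0.994×20.8×(995−336) = 13600 J.
Q = ΔU = 13600 J.
State after step 1: P = 1430 kPa, V = 5.75 L, T = 995 K.
Step 2 — Isobaric: P stays 1430 kPa; V/T = const ⇒ T₂ = 1050 K, V₂ = 6.07 L.
W = PΔV = 1430×(6.07−5.75) kPa·L = 456 J.
ΔU = nCvΔT = 0.994×20.8×(1050−995) = 1140 J.
Q = ΔU + W = nCpΔT = 1600 J.
Net over both steps: W = 456 J, Q = 15200 J, ΔU = 14800 J.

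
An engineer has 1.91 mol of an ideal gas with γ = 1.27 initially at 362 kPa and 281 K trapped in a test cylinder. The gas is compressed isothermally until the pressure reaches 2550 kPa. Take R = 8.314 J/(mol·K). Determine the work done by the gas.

V₁ = nRT₁/P₁ = 1.91×8.314×281/362 = 12.3 L.
Isothermal: T stays 281 K; PV = const ⇒ V₂ = 1.75 L, P₂ = 2550 kPa.
W = nRT ln(V₂/V₁) = 1.91×8.314×281×ln(0.142) = -8710 J.

-8710 J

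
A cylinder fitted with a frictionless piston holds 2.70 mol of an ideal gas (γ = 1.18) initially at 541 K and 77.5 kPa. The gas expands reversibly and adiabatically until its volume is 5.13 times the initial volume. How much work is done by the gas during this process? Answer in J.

V₁ = nRT₁/P₁ = 2.70×8.314×541/77.5 = 157 L.
Adiabatic: TV^(γ−1) = const ⇒ T₂ = 541×(0.195)^0.180 = 403 K; PV^γ = const ⇒ P₂ = 11.3 kPa.
ΔU = nCvΔT = 2.70×46.2×(403−541) = -17200 J.
Q = 0 for an adiabatic process, so W = −ΔU = 17200 J.

17200 J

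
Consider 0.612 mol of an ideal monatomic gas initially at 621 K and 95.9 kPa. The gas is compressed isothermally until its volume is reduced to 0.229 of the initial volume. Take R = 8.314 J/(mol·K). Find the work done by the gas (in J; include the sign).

-4660 J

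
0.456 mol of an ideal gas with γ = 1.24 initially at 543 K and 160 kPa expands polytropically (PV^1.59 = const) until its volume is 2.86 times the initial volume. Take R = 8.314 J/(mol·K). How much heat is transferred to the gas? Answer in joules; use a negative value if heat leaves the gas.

-2350 J

V₁ = nRT₁/P₁ = 0.456×8.314×543/160 = 12.9 L.
Polytropic n=1.59: T₂ = T₁(V₁/V₂)^(n−1) = 543×(0.350)^0.59 = 292 K; P₂ = P₁(V₁/V₂)^n = 30.1 kPa.
W = (P₁V₁−P₂V₂)/(n−1) = (160×12.9−30.1×36.8)/0.59 = 1610 J.
ΔU = nCvΔT = 0.456×34.6×(292−543) = -3960 J.
Q = ΔU + W = -2350 J.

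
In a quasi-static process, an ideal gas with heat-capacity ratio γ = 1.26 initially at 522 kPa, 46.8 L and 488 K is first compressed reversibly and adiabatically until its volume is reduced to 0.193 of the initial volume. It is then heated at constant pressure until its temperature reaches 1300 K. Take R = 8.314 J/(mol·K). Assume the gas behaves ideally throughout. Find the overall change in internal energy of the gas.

156000 J

n = P₁V₁/(RT₁) = 522×46.8/(8.314×488) = 6.02 mol.
Step 1 — Adiabatic: TV^(γ−1) = const ⇒ T₂ = 488×(5.18)^0.260 = 748 K; PV^γ = const ⇒ P₂ = 4150 kPa.
ΔU = nCvΔT = 6.02×32.0×(748−488) = 50200 J.
Q = 0 for an adiabatic process, so W = −ΔU = -50200 J.
State after step 1: P = 4150 kPa, V = 9.03 L, T = 748 K.
Step 2 — Isobaric: P stays 4150 kPa; V/T = const ⇒ T₂ = 1300 K, V₂ = 15.7 L.
W = PΔV = 4150×(15.7−9.03) kPa·L = 27600 J.
ΔU = nCvΔT = 6.02×32.0×(1300−748) = 106000 J.
Q = ΔU + W = nCpΔT = 134000 J.
Net over both steps: W = -22500 J, Q = 134000 J, ΔU = 156000 J.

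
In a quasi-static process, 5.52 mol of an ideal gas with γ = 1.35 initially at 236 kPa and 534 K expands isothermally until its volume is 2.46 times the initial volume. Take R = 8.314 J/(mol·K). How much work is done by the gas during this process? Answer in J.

22100 J

V₁ = nRT₁/P₁ = 5.52×8.314×534/236 = 104 L.
Isothermal: T stays 534 K; PV = const ⇒ V₂ = 255 L, P₂ = 95.9 kPa.
W = nRT ln(V₂/V₁) = 5.52×8.314×534×ln(2.46) = 22100 J.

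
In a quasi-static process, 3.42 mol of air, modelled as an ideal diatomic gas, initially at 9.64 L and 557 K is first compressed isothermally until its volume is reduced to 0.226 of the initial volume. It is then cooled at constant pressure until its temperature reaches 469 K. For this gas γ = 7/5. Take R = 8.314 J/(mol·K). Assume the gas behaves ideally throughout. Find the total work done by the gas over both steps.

P₁ = nRT₁/V₁ = 3.42×8.314×557/9.64 = 1640 kPa.
Step 1 — Isothermal: T stays 557 K; PV = const ⇒ V₂ = 2.18 L, P₂ = 7270 kPa.
ΔU = 0 (ideal gas, T constant).
W = nRT ln(V₂/V₁) = 3.42×8.314×557×ln(0.226) = -23600 J.
Q = ΔU + W = -23600 J.
State after step 1: P = 7270 kPa, V = 2.18 L, T = 557 K.
Step 2 — Isobaric: P stays 7270 kPa; V/T = const ⇒ T₂ = 469 K, V₂ = 1.83 L.
W = PΔV = 7270×(1.83−2.18) kPa·L = -2500 J.
ΔU = nCvΔT = 3.42×20.8×(469−557) = -6260 J.
Q = ΔU + W = nCpΔT = -8760 J.
Net over both steps: W = -26100 J, Q = -32300 J, ΔU = -6260 J.

-26100 J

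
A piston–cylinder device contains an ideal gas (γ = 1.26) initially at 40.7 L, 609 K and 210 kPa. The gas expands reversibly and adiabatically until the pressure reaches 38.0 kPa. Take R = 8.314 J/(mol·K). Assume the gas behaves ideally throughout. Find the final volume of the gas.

158 L

Adiabatic: T₂/T₁ = (P₂/P₁)^((γ−1)/γ) ⇒ T₂ = 609×(0.181)^0.206 = 428 K; V₂ = 158 L.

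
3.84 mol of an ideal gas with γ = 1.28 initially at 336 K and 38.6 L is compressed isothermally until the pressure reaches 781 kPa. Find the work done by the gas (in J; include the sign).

-11100 J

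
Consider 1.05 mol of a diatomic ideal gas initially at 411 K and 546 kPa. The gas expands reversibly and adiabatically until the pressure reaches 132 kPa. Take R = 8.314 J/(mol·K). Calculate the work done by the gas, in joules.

V₁ = nRT₁/P₁ = 1.05×8.314×411/546 = 6.57 L.
Adiabatic: T₂/T₁ = (P₂/P₁)^((γ−1)/γ) ⇒ T₂ = 411×(0.242)^0.286 = 274 K; V₂ = 18.1 L.
ΔU = nCvΔT = 1.05×20.8×(274−411) = -2990 J.
Q = 0 for an adiabatic process, so W = −ΔU = 2990 J.

2990 J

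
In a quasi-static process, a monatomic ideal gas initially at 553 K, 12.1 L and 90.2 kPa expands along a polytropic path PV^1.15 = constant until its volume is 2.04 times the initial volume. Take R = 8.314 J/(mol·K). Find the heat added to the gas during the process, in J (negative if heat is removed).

572 J

n = P₁V₁/(RT₁) = 90.2×12.1/(8.314×553) = 0.237 mol.
Polytropic n=1.15: T₂ = T₁(V₁/V₂)^(n−1) = 553×(0.490)^0.15 = 497 K; P₂ = P₁(V₁/V₂)^n = 39.7 kPa.
W = (P₁V₁−P₂V₂)/(n−1) = (90.2×12.1−39.7×24.7)/0.15 = 738 J.
ΔU = nCvΔT = 0.237×12.5×(497−553) = -166 J.
Q = ΔU + W = 572 J.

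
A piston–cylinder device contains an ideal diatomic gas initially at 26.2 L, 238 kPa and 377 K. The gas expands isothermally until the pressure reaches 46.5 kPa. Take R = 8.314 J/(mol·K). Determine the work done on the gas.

-10200 J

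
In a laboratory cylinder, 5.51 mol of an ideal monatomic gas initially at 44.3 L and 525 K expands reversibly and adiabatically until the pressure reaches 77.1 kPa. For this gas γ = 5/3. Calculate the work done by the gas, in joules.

P₁ = nRT₁/V₁ = 5.51×8.314×525/44.3 = 543 kPa.
Adiabatic: T₂/T₁ = (P₂/P₁)^((γ−1)/γ) ⇒ T₂ = 525×(0.142)^0.400 = 240 K; V₂ = 143 L.
ΔU = nCvΔT = 5.51×12.5×(240−525) = -19600 J.
Q = 0 for an adiabatic process, so W = −ΔU = 19600 J.

19600 J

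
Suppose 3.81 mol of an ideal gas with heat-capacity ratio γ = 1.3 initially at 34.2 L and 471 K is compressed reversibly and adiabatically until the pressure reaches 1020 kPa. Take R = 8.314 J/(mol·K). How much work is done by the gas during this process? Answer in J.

P₁ = nRT₁/V₁ = 3.81×8.314×471/34.2 = 436 kPa.
Adiabatic: T₂/T₁ = (P₂/P₁)^((γ−1)/γ) ⇒ T₂ = 471×(2.34)^0.231 = 573 K; V₂ = 17.8 L.
ΔU = nCvΔT = 3.81×27.7×(573−471) = 10800 J.
Q = 0 for an adiabatic process, so W = −ΔU = -10800 J.

-10800 J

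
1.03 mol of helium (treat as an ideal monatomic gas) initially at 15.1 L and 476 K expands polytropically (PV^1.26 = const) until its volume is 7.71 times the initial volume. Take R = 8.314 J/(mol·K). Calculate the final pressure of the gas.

P₁ = nRT₁/V₁ = 1.03×8.314×476/15.1 = 270 kPa.
Polytropic n=1.26: T₂ = T₁(V₁/V₂)^(n−1) = 476×(0.130)^0.26 = 280 K; P₂ = P₁(V₁/V₂)^n = 20.6 kPa.

20.6 kPa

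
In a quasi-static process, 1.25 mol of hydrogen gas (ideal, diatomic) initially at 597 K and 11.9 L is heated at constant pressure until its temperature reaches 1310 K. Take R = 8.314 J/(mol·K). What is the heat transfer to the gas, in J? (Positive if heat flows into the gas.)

P₁ = nRT₁/V₁ = 1.25×8.314×597/11.9 = 521 kPa.
Isobaric: P stays 521 kPa; V/T = const ⇒ T₂ = 1310 K, V₂ = 26.1 L.
W = PΔV = 521×(26.1−11.9) kPa·L = 7410 J.
ΔU = nCvΔT = 1.25×20.8×(1310−597) = 18500 J.
Q = ΔU + W = nCpΔT = 25900 J.

25900 J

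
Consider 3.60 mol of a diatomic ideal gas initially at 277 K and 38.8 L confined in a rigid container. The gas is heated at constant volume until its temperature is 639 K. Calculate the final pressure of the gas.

493 kPa

P₁ = nRT₁/V₁ = 3.60×8.314×277/38.8 = 214 kPa.
Isochoric: V stays 38.8 L; P/T = const ⇒ T₂ = 639 K, P₂ = 493 kPa.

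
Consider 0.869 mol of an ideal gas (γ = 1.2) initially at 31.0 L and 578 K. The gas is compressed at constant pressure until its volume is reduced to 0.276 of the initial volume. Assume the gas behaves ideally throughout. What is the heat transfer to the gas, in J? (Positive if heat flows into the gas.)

-18100 J

P₁ = nRT₁/V₁ = 0.869×8.314×578/31.0 = 135 kPa.
Isobaric: P stays 135 kPa; V/T = const ⇒ T₂ = 160 K, V₂ = 8.56 L.
W = PΔV = 135×(8.56−31.0) kPa·L = -3020 J.
ΔU = nCvΔT = 0.869×41.6×(160−578) = -15100 J.
Q = ΔU + W = nCpΔT = -18100 J.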